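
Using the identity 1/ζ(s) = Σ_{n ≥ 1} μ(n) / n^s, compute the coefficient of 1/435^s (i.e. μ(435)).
μ(435) = -1

Factor n = 435 = 3 · 5 · 29. μ(n) = 0 if any exponent ≥ 2 (not squarefree); otherwise μ(n) = (−1)^{ω(n)} where ω(n) is the number of distinct prime factors. Applying: μ(435) = -1.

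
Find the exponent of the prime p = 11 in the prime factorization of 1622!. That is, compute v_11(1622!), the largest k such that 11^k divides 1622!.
v_11(1622!) = 161

Legendre's formula: v_p(n!) = Σ_{k ≥ 1} ⌊n / p^k⌋. For p = 11, n = 1622, the terms are:
  ⌊1622/11^1⌋ = ⌊1622/11⌋ = 147
  ⌊1622/11^2⌋ = ⌊1622/121⌋ = 13
  ⌊1622/11^3⌋ = ⌊1622/1331⌋ = 1
(the next term ⌊1622/11^4⌋ = 0, terminating the sum). Summing: v_11(1622!) = 147 + 13 + 1 = 161.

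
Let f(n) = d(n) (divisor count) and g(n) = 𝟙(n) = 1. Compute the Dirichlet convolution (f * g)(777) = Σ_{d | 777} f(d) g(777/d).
(d * 𝟙)(777) = 27

Divisors of 777: [1, 3, 7, 21, 37, 111, 259, 777]. For each d | 777:
  d = 1: d(1) · 𝟙(777/1) = 1 · 1 = 1
  d = 3: d(3) · 𝟙(777/3) = 2 · 1 = 2
  d = 7: d(7) · 𝟙(777/7) = 2 · 1 = 2
  d = 21: d(21) · 𝟙(777/21) = 4 · 1 = 4
  d = 37: d(37) · 𝟙(777/37) = 2 · 1 = 2
  d = 111: d(111) · 𝟙(777/111) = 4 · 1 = 4
  d = 259: d(259) · 𝟙(777/259) = 4 · 1 = 4
  d = 777: d(777) · 𝟙(777/777) = 8 · 1 = 8
Summing: (d * 𝟙)(777) = 1 + 2 + 2 + 4 + 2 + 4 + 4 + 8 = 27.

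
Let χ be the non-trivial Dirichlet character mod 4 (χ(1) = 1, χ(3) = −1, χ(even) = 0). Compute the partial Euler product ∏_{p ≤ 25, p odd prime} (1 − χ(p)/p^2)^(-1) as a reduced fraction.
∏ = 7900068038863/8628726988800

The odd primes p ≤ 25 are [3, 5, 7, 11, 13, 17, 19, 23]. For each, χ(p) = 1 if p ≡ 1 mod 4, χ(p) = −1 if p ≡ 3 mod 4. Taking (1 − χ(p)/p^2)^(-1) = p^2/(p^2 − χ(p)): (1 − (-1)/3^2)^(-1) · (1 − (1)/5^2)^(-1) · (1 − (-1)/7^2)^(-1) · (1 − (-1)/11^2)^(-1) · (1 − (1)/13^2)^(-1) · (1 − (1)/17^2)^(-1) · (1 − (-1)/19^2)^(-1) · (1 − (-1)/23^2)^(-1) = 7900068038863/8628726988800.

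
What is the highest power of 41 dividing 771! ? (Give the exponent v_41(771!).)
v_41(771!) = 18

Legendre's formula: v_p(n!) = Σ_{k ≥ 1} ⌊n / p^k⌋. For p = 41, n = 771, the terms are:
  ⌊771/41^1⌋ = ⌊771/41⌋ = 18
(the next term ⌊771/41^2⌋ = 0, terminating the sum). Summing: v_41(771!) = 18 = 18.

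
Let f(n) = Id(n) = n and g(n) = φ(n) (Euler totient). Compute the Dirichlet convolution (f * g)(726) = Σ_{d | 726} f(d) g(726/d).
(Id * φ)(726) = 5115

Divisors of 726: [1, 2, 3, 6, 11, 22, 33, 66, 121, 242, 363, 726]. For each d | 726:
  d = 1: Id(1) · φ(726/1) = 1 · 220 = 220
  d = 2: Id(2) · φ(726/2) = 2 · 220 = 440
  d = 3: Id(3) · φ(726/3) = 3 · 110 = 330
  d = 6: Id(6) · φ(726/6) = 6 · 110 = 660
  d = 11: Id(11) · φ(726/11) = 11 · 20 = 220
  d = 22: Id(22) · φ(726/22) = 22 · 20 = 440
  d = 33: Id(33) · φ(726/33) = 33 · 10 = 330
  d = 66: Id(66) · φ(726/66) = 66 · 10 = 660
  d = 121: Id(121) · φ(726/121) = 121 · 2 = 242
  d = 242: Id(242) · φ(726/242) = 242 · 2 = 484
  d = 363: Id(363) · φ(726/363) = 363 · 1 = 363
  d = 726: Id(726) · φ(726/726) = 726 · 1 = 726
Summing: (Id * φ)(726) = 220 + 440 + 330 + 660 + 220 + 440 + 330 + 660 + 242 + 484 + 363 + 726 = 5115.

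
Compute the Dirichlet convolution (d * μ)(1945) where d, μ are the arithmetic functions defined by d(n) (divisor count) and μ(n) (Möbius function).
(d * μ)(1945) = 1

Divisors of 1945: [1, 5, 389, 1945]. For each d | 1945:
  d = 1: d(1) · μ(1945/1) = 1 · 1 = 1
  d = 5: d(5) · μ(1945/5) = 2 · -1 = -2
  d = 389: d(389) · μ(1945/389) = 2 · -1 = -2
  d = 1945: d(1945) · μ(1945/1945) = 4 · 1 = 4
Summing: (d * μ)(1945) = 1 + -2 + -2 + 4 = 1.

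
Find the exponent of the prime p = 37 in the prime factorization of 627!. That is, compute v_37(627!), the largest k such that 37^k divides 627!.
v_37(627!) = 16

Legendre's formula: v_p(n!) = Σ_{k ≥ 1} ⌊n / p^k⌋. For p = 37, n = 627, the terms are:
  ⌊627/37^1⌋ = ⌊627/37⌋ = 16
(the next term ⌊627/37^2⌋ = 0, terminating the sum). Summing: v_37(627!) = 16 = 16.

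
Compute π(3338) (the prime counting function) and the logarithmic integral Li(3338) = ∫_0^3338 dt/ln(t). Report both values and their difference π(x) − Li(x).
π(3338) = 470;  Li(3338) ≈ 484.69;  π(x) − Li(x) ≈ -14.69.

Direct count of primes ≤ 3338 gives π(3338) = 470. Numerical evaluation of the logarithmic integral gives Li(3338) ≈ 484.69. The difference π(x) − Li(x) ≈ -14.69 is typically negative for small/moderate x (Li(x) overestimates), though Littlewood's theorem shows this sign changes infinitely often.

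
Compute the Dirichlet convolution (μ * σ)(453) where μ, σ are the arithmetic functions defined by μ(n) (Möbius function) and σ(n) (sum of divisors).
(μ * σ)(453) = 453

Divisors of 453: [1, 3, 151, 453]. For each d | 453:
  d = 1: μ(1) · σ(453/1) = 1 · 608 = 608
  d = 3: μ(3) · σ(453/3) = -1 · 152 = -152
  d = 151: μ(151) · σ(453/151) = -1 · 4 = -4
  d = 453: μ(453) · σ(453/453) = 1 · 1 = 1
Summing: (μ * σ)(453) = 608 + -152 + -4 + 1 = 453.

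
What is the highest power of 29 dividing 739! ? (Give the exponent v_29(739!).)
v_29(739!) = 25

Legendre's formula: v_p(n!) = Σ_{k ≥ 1} ⌊n / p^k⌋. For p = 29, n = 739, the terms are:
  ⌊739/29^1⌋ = ⌊739/29⌋ = 25
(the next term ⌊739/29^2⌋ = 0, terminating the sum). Summing: v_29(739!) = 25 = 25.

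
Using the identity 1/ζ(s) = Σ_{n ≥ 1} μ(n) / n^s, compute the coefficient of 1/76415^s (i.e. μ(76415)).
μ(76415) = 1

Factor n = 76415 = 5 · 17 · 29 · 31. μ(n) = 0 if any exponent ≥ 2 (not squarefree); otherwise μ(n) = (−1)^{ω(n)} where ω(n) is the number of distinct prime factors. Applying: μ(76415) = 1.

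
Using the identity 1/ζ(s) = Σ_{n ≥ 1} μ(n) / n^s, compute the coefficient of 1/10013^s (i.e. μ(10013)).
μ(10013) = -1

Factor n = 10013 = 17 · 19 · 31. μ(n) = 0 if any exponent ≥ 2 (not squarefree); otherwise μ(n) = (−1)^{ω(n)} where ω(n) is the number of distinct prime factors. Applying: μ(10013) = -1.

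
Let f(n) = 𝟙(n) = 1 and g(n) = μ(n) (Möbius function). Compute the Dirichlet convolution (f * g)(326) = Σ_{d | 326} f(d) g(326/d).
(𝟙 * μ)(326) = 0

Divisors of 326: [1, 2, 163, 326]. For each d | 326:
  d = 1: 𝟙(1) · μ(326/1) = 1 · 1 = 1
  d = 2: 𝟙(2) · μ(326/2) = 1 · -1 = -1
  d = 163: 𝟙(163) · μ(326/163) = 1 · -1 = -1
  d = 326: 𝟙(326) · μ(326/326) = 1 · 1 = 1
Summing: (𝟙 * μ)(326) = 1 + -1 + -1 + 1 = 0.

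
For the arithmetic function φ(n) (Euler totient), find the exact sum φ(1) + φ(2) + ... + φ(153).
Σ_{n ≤ 153} φ(n) = 7176

Compute φ(n) for each 1 ≤ n ≤ 153: φ(1) = 1, φ(2) = 1, φ(3) = 2, φ(4) = 2, φ(5) = 4, φ(6) = 2, φ(7) = 6, φ(8) = 4, φ(9) = 6, φ(10) = 4, φ(11) = 10, φ(12) = 4, φ(13) = 12, φ(14) = 6, φ(15) = 8, φ(16) = 8, φ(17) = 16, φ(18) = 6, φ(19) = 18, φ(20) = 8, φ(21) = 12, φ(22) = 10, φ(23) = 22, φ(24) = 8, φ(25) = 20, φ(26) = 12, φ(27) = 18, φ(28) = 12, φ(29) = 28, φ(30) = 8, φ(31) = 30, φ(32) = 16, φ(33) = 20, φ(34) = 16, φ(35) = 24, φ(36) = 12, φ(37) = 36, φ(38) = 18, φ(39) = 24, φ(40) = 16, φ(41) = 40, φ(42) = 12, φ(43) = 42, φ(44) = 20, φ(45) = 24, φ(46) = 22, φ(47) = 46, φ(48) = 16, φ(49) = 42, φ(50) = 20, φ(51) = 32, φ(52) = 24, φ(53) = 52, φ(54) = 18, φ(55) = 40, φ(56) = 24, φ(57) = 36, φ(58) = 28, φ(59) = 58, φ(60) = 16, φ(61) = 60, φ(62) = 30, φ(63) = 36, φ(64) = 32, φ(65) = 48, φ(66) = 20, φ(67) = 66, φ(68) = 32, φ(69) = 44, φ(70) = 24, φ(71) = 70, φ(72) = 24, φ(73) = 72, φ(74) = 36, φ(75) = 40, φ(76) = 36, φ(77) = 60, φ(78) = 24, φ(79) = 78, φ(80) = 32, φ(81) = 54, φ(82) = 40, φ(83) = 82, φ(84) = 24, φ(85) = 64, φ(86) = 42, φ(87) = 56, φ(88) = 40, φ(89) = 88, φ(90) = 24, φ(91) = 72, φ(92) = 44, φ(93) = 60, φ(94) = 46, φ(95) = 72, φ(96) = 32, φ(97) = 96, φ(98) = 42, φ(99) = 60, φ(100) = 40, φ(101) = 100, φ(102) = 32, φ(103) = 102, φ(104) = 48, φ(105) = 48, φ(106) = 52, φ(107) = 106, φ(108) = 36, φ(109) = 108, φ(110) = 40, φ(111) = 72, φ(112) = 48, φ(113) = 112, φ(114) = 36, φ(115) = 88, φ(116) = 56, φ(117) = 72, φ(118) = 58, φ(119) = 96, φ(120) = 32, φ(121) = 110, φ(122) = 60, φ(123) = 80, φ(124) = 60, φ(125) = 100, φ(126) = 36, φ(127) = 126, φ(128) = 64, φ(129) = 84, φ(130) = 48, φ(131) = 130, φ(132) = 40, φ(133) = 108, φ(134) = 66, φ(135) = 72, φ(136) = 64, φ(137) = 136, φ(138) = 44, φ(139) = 138, φ(140) = 48, φ(141) = 92, φ(142) = 70, φ(143) = 120, φ(144) = 48, φ(145) = 112, φ(146) = 72, φ(147) = 84, φ(148) = 72, φ(149) = 148, φ(150) = 40, φ(151) = 150, φ(152) = 72, φ(153) = 96. Summing all 153 values: 7176. (Average order: Σ_{n ≤ x} φ(n) ~ (3/π²) x². For x = 153, (3/π²)·153² ≈ 7115.48.)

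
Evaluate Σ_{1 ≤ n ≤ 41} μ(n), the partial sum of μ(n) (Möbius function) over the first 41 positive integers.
Σ_{n ≤ 41} μ(n) = -1

Compute μ(n) for each 1 ≤ n ≤ 41: μ(1) = 1, μ(2) = -1, μ(3) = -1, μ(4) = 0, μ(5) = -1, μ(6) = 1, μ(7) = -1, μ(8) = 0, μ(9) = 0, μ(10) = 1, μ(11) = -1, μ(12) = 0, μ(13) = -1, μ(14) = 1, μ(15) = 1, μ(16) = 0, μ(17) = -1, μ(18) = 0, μ(19) = -1, μ(20) = 0, μ(21) = 1, μ(22) = 1, μ(23) = -1, μ(24) = 0, μ(25) = 0, μ(26) = 1, μ(27) = 0, μ(28) = 0, μ(29) = -1, μ(30) = -1, μ(31) = -1, μ(32) = 0, μ(33) = 1, μ(34) = 1, μ(35) = 1, μ(36) = 0, μ(37) = -1, μ(38) = 1, μ(39) = 1, μ(40) = 0, μ(41) = -1. Summing all 41 values: -1. (Mertens function M(x) = Σ_{n ≤ x} μ(n); on average M(x) should be small (PNT ⟺ M(x) = o(x)).)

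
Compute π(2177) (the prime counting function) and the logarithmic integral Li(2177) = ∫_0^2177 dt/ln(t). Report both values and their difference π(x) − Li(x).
π(2177) = 326;  Li(2177) ≈ 337.97;  π(x) − Li(x) ≈ -11.97.

Direct count of primes ≤ 2177 gives π(2177) = 326. Numerical evaluation of the logarithmic integral gives Li(2177) ≈ 337.97. The difference π(x) − Li(x) ≈ -11.97 is typically negative for small/moderate x (Li(x) overestimates), though Littlewood's theorem shows this sign changes infinitely often.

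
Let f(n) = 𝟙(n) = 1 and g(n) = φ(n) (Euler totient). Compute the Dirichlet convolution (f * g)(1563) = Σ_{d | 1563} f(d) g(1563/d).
(𝟙 * φ)(1563) = 1563

Divisors of 1563: [1, 3, 521, 1563]. For each d | 1563:
  d = 1: 𝟙(1) · φ(1563/1) = 1 · 1040 = 1040
  d = 3: 𝟙(3) · φ(1563/3) = 1 · 520 = 520
  d = 521: 𝟙(521) · φ(1563/521) = 1 · 2 = 2
  d = 1563: 𝟙(1563) · φ(1563/1563) = 1 · 1 = 1
Summing: (𝟙 * φ)(1563) = 1040 + 520 + 2 + 1 = 1563.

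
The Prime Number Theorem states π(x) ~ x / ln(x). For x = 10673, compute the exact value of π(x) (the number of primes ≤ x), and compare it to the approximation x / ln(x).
π(10673) = 1302;  x/ln(x) ≈ 1150.67;  relative error ≈ 11.62%.

Directly count primes up to 10673: π(10673) = 1302. The PNT approximation gives 10673/ln(10673) ≈ 10673/9.27547 ≈ 1150.67. Relative error (π(x) − x/ln(x)) / π(x) ≈ 11.62%; the approximation is known to undercount slightly (Li(x) is a better estimate).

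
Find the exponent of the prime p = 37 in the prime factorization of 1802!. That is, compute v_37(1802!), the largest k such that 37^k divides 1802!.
v_37(1802!) = 49

Legendre's formula: v_p(n!) = Σ_{k ≥ 1} ⌊n / p^k⌋. For p = 37, n = 1802, the terms are:
  ⌊1802/37^1⌋ = ⌊1802/37⌋ = 48
  ⌊1802/37^2⌋ = ⌊1802/1369⌋ = 1
(the next term ⌊1802/37^3⌋ = 0, terminating the sum). Summing: v_37(1802!) = 48 + 1 = 49.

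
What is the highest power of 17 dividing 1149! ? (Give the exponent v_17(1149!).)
v_17(1149!) = 70

Legendre's formula: v_p(n!) = Σ_{k ≥ 1} ⌊n / p^k⌋. For p = 17, n = 1149, the terms are:
  ⌊1149/17^1⌋ = ⌊1149/17⌋ = 67
  ⌊1149/17^2⌋ = ⌊1149/289⌋ = 3
(the next term ⌊1149/17^3⌋ = 0, terminating the sum). Summing: v_17(1149!) = 67 + 3 = 70.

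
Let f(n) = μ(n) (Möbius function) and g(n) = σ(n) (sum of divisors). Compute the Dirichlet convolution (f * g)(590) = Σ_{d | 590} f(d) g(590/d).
(μ * σ)(590) = 590

Divisors of 590: [1, 2, 5, 10, 59, 118, 295, 590]. For each d | 590:
  d = 1: μ(1) · σ(590/1) = 1 · 1080 = 1080
  d = 2: μ(2) · σ(590/2) = -1 · 360 = -360
  d = 5: μ(5) · σ(590/5) = -1 · 180 = -180
  d = 10: μ(10) · σ(590/10) = 1 · 60 = 60
  d = 59: μ(59) · σ(590/59) = -1 · 18 = -18
  d = 118: μ(118) · σ(590/118) = 1 · 6 = 6
  d = 295: μ(295) · σ(590/295) = 1 · 3 = 3
  d = 590: μ(590) · σ(590/590) = -1 · 1 = -1
Summing: (μ * σ)(590) = 1080 + -360 + -180 + 60 + -18 + 6 + 3 + -1 = 590.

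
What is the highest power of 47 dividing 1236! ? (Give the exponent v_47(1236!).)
v_47(1236!) = 26

Legendre's formula: v_p(n!) = Σ_{k ≥ 1} ⌊n / p^k⌋. For p = 47, n = 1236, the terms are:
  ⌊1236/47^1⌋ = ⌊1236/47⌋ = 26
(the next term ⌊1236/47^2⌋ = 0, terminating the sum). Summing: v_47(1236!) = 26 = 26.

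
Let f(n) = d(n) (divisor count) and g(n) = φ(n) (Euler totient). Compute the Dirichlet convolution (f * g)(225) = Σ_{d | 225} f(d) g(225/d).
(d * φ)(225) = 403

Divisors of 225: [1, 3, 5, 9, 15, 25, 45, 75, 225]. For each d | 225:
  d = 1: d(1) · φ(225/1) = 1 · 120 = 120
  d = 3: d(3) · φ(225/3) = 2 · 40 = 80
  d = 5: d(5) · φ(225/5) = 2 · 24 = 48
  d = 9: d(9) · φ(225/9) = 3 · 20 = 60
  d = 15: d(15) · φ(225/15) = 4 · 8 = 32
  d = 25: d(25) · φ(225/25) = 3 · 6 = 18
  d = 45: d(45) · φ(225/45) = 6 · 4 = 24
  d = 75: d(75) · φ(225/75) = 6 · 2 = 12
  d = 225: d(225) · φ(225/225) = 9 · 1 = 9
Summing: (d * φ)(225) = 120 + 80 + 48 + 60 + 32 + 18 + 24 + 12 + 9 = 403.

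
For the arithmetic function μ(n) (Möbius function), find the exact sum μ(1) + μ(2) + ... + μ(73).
Σ_{n ≤ 73} μ(n) = -4

Compute μ(n) for each 1 ≤ n ≤ 73: μ(1) = 1, μ(2) = -1, μ(3) = -1, μ(4) = 0, μ(5) = -1, μ(6) = 1, μ(7) = -1, μ(8) = 0, μ(9) = 0, μ(10) = 1, μ(11) = -1, μ(12) = 0, μ(13) = -1, μ(14) = 1, μ(15) = 1, μ(16) = 0, μ(17) = -1, μ(18) = 0, μ(19) = -1, μ(20) = 0, μ(21) = 1, μ(22) = 1, μ(23) = -1, μ(24) = 0, μ(25) = 0, μ(26) = 1, μ(27) = 0, μ(28) = 0, μ(29) = -1, μ(30) = -1, μ(31) = -1, μ(32) = 0, μ(33) = 1, μ(34) = 1, μ(35) = 1, μ(36) = 0, μ(37) = -1, μ(38) = 1, μ(39) = 1, μ(40) = 0, μ(41) = -1, μ(42) = -1, μ(43) = -1, μ(44) = 0, μ(45) = 0, μ(46) = 1, μ(47) = -1, μ(48) = 0, μ(49) = 0, μ(50) = 0, μ(51) = 1, μ(52) = 0, μ(53) = -1, μ(54) = 0, μ(55) = 1, μ(56) = 0, μ(57) = 1, μ(58) = 1, μ(59) = -1, μ(60) = 0, μ(61) = -1, μ(62) = 1, μ(63) = 0, μ(64) = 0, μ(65) = 1, μ(66) = -1, μ(67) = -1, μ(68) = 0, μ(69) = 1, μ(70) = -1, μ(71) = -1, μ(72) = 0, μ(73) = -1. Summing all 73 values: -4. (Mertens function M(x) = Σ_{n ≤ x} μ(n); on average M(x) should be small (PNT ⟺ M(x) = o(x)).)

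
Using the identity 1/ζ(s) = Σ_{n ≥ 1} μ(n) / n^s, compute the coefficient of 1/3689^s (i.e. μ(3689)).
μ(3689) = -1

Factor n = 3689 = 7 · 17 · 31. μ(n) = 0 if any exponent ≥ 2 (not squarefree); otherwise μ(n) = (−1)^{ω(n)} where ω(n) is the number of distinct prime factors. Applying: μ(3689) = -1.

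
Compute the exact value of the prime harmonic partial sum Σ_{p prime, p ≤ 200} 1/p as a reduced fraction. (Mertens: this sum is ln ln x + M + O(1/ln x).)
Σ 1/p = 15202313841027497739047080375538859939135227730139536997746371469607707132833646367/7799922041683461553249199106329813876687996789903550945093032474868511536164700810

π(200) = 46, so the primes ≤ 200 are [2, 3, 5, 7, 11, 13, 17, 19, 23, 29, 31, 37, 41, 43, 47, 53, 59, 61, 67, 71, 73, 79, 83, 89, 97, 101, 103, 107, 109, 113, 127, 131, 137, 139, 149, 151, 157, 163, 167, 173, 179, 181, 191, 193, 197, 199]. Summing 1/p over these primes: 15202313841027497739047080375538859939135227730139536997746371469607707132833646367/7799922041683461553249199106329813876687996789903550945093032474868511536164700810 ≈ 1.9490. Mertens estimate ln ln(200) + 0.2615 ≈ 1.9289.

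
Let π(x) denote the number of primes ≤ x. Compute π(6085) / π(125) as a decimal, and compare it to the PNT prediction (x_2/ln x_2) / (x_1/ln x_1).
π(6085)/π(125) = 793/30 ≈ 26.4333;  PNT prediction ≈ 26.9742.

π(125) = 30 and π(6085) = 793, so π(6085)/π(125) ≈ 26.4333. The PNT-predicted ratio is (6085/ln(6085)) / (125/ln(125)) ≈ 26.9742. The two agree to within a few percent, as expected.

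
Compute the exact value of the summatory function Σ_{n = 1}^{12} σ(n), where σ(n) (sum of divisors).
Σ_{n ≤ 12} σ(n) = 127

Compute σ(n) for each 1 ≤ n ≤ 12: σ(1) = 1, σ(2) = 3, σ(3) = 4, σ(4) = 7, σ(5) = 6, σ(6) = 12, σ(7) = 8, σ(8) = 15, σ(9) = 13, σ(10) = 18, σ(11) = 12, σ(12) = 28. Summing all 12 values: 127. (Average order: Σ_{n ≤ x} σ(n) ~ (π²/12) x². For x = 12, (π²/12)·12² ≈ 118.44.)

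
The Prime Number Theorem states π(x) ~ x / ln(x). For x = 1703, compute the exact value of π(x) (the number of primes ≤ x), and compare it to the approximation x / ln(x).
π(1703) = 266;  x/ln(x) ≈ 228.89;  relative error ≈ 13.95%.

Directly count primes up to 1703: π(1703) = 266. The PNT approximation gives 1703/ln(1703) ≈ 1703/7.44015 ≈ 228.89. Relative error (π(x) − x/ln(x)) / π(x) ≈ 13.95%; the approximation is known to undercount slightly (Li(x) is a better estimate).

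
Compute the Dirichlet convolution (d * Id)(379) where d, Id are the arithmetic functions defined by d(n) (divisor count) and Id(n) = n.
(d * Id)(379) = 381

Divisors of 379: [1, 379]. For each d | 379:
  d = 1: d(1) · Id(379/1) = 1 · 379 = 379
  d = 379: d(379) · Id(379/379) = 2 · 1 = 2
Summing: (d * Id)(379) = 379 + 2 = 381.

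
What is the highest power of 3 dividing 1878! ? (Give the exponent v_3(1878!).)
v_3(1878!) = 935

Legendre's formula: v_p(n!) = Σ_{k ≥ 1} ⌊n / p^k⌋. For p = 3, n = 1878, the terms are:
  ⌊1878/3^1⌋ = ⌊1878/3⌋ = 626
  ⌊1878/3^2⌋ = ⌊1878/9⌋ = 208
  ⌊1878/3^3⌋ = ⌊1878/27⌋ = 69
  ⌊1878/3^4⌋ = ⌊1878/81⌋ = 23
  ⌊1878/3^5⌋ = ⌊1878/243⌋ = 7
  ⌊1878/3^6⌋ = ⌊1878/729⌋ = 2
(the next term ⌊1878/3^7⌋ = 0, terminating the sum). Summing: v_3(1878!) = 626 + 208 + 69 + 23 + 7 + 2 = 935.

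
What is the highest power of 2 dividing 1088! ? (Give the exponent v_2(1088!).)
v_2(1088!) = 1086

Legendre's formula: v_p(n!) = Σ_{k ≥ 1} ⌊n / p^k⌋. For p = 2, n = 1088, the terms are:
  ⌊1088/2^1⌋ = ⌊1088/2⌋ = 544
  ⌊1088/2^2⌋ = ⌊1088/4⌋ = 272
  ⌊1088/2^3⌋ = ⌊1088/8⌋ = 136
  ⌊1088/2^4⌋ = ⌊1088/16⌋ = 68
  ⌊1088/2^5⌋ = ⌊1088/32⌋ = 34
  ⌊1088/2^6⌋ = ⌊1088/64⌋ = 17
  ⌊1088/2^7⌋ = ⌊1088/128⌋ = 8
  ⌊1088/2^8⌋ = ⌊1088/256⌋ = 4
  ⌊1088/2^9⌋ = ⌊1088/512⌋ = 2
  ⌊1088/2^10⌋ = ⌊1088/1024⌋ = 1
(the next term ⌊1088/2^11⌋ = 0, terminating the sum). Summing: v_2(1088!) = 544 + 272 + 136 + 68 + 34 + 17 + 8 + 4 + 2 + 1 = 1086.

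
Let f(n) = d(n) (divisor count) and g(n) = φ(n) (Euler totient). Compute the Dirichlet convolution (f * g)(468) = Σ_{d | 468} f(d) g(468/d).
(d * φ)(468) = 1274

Divisors of 468: [1, 2, 3, 4, 6, 9, 12, 13, 18, 26, 36, 39, 52, 78, 117, 156, 234, 468]. For each d | 468:
  d = 1: d(1) · φ(468/1) = 1 · 144 = 144
  d = 2: d(2) · φ(468/2) = 2 · 72 = 144
  d = 3: d(3) · φ(468/3) = 2 · 48 = 96
  d = 4: d(4) · φ(468/4) = 3 · 72 = 216
  d = 6: d(6) · φ(468/6) = 4 · 24 = 96
  d = 9: d(9) · φ(468/9) = 3 · 24 = 72
  d = 12: d(12) · φ(468/12) = 6 · 24 = 144
  d = 13: d(13) · φ(468/13) = 2 · 12 = 24
  d = 18: d(18) · φ(468/18) = 6 · 12 = 72
  d = 26: d(26) · φ(468/26) = 4 · 6 = 24
  d = 36: d(36) · φ(468/36) = 9 · 12 = 108
  d = 39: d(39) · φ(468/39) = 4 · 4 = 16
  d = 52: d(52) · φ(468/52) = 6 · 6 = 36
  d = 78: d(78) · φ(468/78) = 8 · 2 = 16
  d = 117: d(117) · φ(468/117) = 6 · 2 = 12
  d = 156: d(156) · φ(468/156) = 12 · 2 = 24
  d = 234: d(234) · φ(468/234) = 12 · 1 = 12
  d = 468: d(468) · φ(468/468) = 18 · 1 = 18
Summing: (d * φ)(468) = 144 + 144 + 96 + 216 + 96 + 72 + 144 + 24 + 72 + 24 + 108 + 16 + 36 + 16 + 12 + 24 + 12 + 18 = 1274.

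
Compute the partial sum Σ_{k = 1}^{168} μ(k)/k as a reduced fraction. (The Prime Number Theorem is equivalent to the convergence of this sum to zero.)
Σ μ(k)/k = 3320595668723936105212130194759121950701456962705503856339925674/481473710367991963528473107950567214598209565303106537707981745635

Values of μ(k) for 1 ≤ k ≤ 168: μ(1) = 1, μ(2) = -1, μ(3) = -1, μ(5) = -1, μ(6) = 1, μ(7) = -1, μ(10) = 1, μ(11) = -1, μ(13) = -1, μ(14) = 1, μ(15) = 1, μ(17) = -1, μ(19) = -1, μ(21) = 1, μ(22) = 1, μ(23) = -1, μ(26) = 1, μ(29) = -1, μ(30) = -1, μ(31) = -1, μ(33) = 1, μ(34) = 1, μ(35) = 1, μ(37) = -1, μ(38) = 1, μ(39) = 1, μ(41) = -1, μ(42) = -1, μ(43) = -1, μ(46) = 1, μ(47) = -1, μ(51) = 1, μ(53) = -1, μ(55) = 1, μ(57) = 1, μ(58) = 1, μ(59) = -1, μ(61) = -1, μ(62) = 1, μ(65) = 1, μ(66) = -1, μ(67) = -1, μ(69) = 1, μ(70) = -1, μ(71) = -1, μ(73) = -1, μ(74) = 1, μ(77) = 1, μ(78) = -1, μ(79) = -1, μ(82) = 1, μ(83) = -1, μ(85) = 1, μ(86) = 1, μ(87) = 1, μ(89) = -1, μ(91) = 1, μ(93) = 1, μ(94) = 1, μ(95) = 1, μ(97) = -1, μ(101) = -1, μ(102) = -1, μ(103) = -1, μ(105) = -1, μ(106) = 1, μ(107) = -1, μ(109) = -1, μ(110) = -1, μ(111) = 1, μ(113) = -1, μ(114) = -1, μ(115) = 1, μ(118) = 1, μ(119) = 1, μ(122) = 1, μ(123) = 1, μ(127) = -1, μ(129) = 1, μ(130) = -1, μ(131) = -1, μ(133) = 1, μ(134) = 1, μ(137) = -1, μ(138) = -1, μ(139) = -1, μ(141) = 1, μ(142) = 1, μ(143) = 1, μ(145) = 1, μ(146) = 1, μ(149) = -1, μ(151) = -1, μ(154) = -1, μ(155) = 1, μ(157) = -1, μ(158) = 1, μ(159) = 1, μ(161) = 1, μ(163) = -1, μ(165) = -1, μ(166) = 1, μ(167) = -1, with μ = 0 on non-squarefree integers. Summing μ(k)/k for k where μ(k) ≠ 0 gives 3320595668723936105212130194759121950701456962705503856339925674/481473710367991963528473107950567214598209565303106537707981745635 ≈ 0.0069. (PNT ⟺ this sum → 0 as n → ∞.)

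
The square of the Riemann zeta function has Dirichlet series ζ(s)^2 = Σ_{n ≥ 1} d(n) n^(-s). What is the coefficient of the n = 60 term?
d(60) = 12

ζ(s)^2 = (Σ 1/m^s)(Σ 1/k^s). The coefficient of 1/n^s in the product is the number of ordered pairs (m, k) with mk = n, which equals d(n). For n = 60, divisors are [1, 2, 3, 4, 5, 6, 10, 12, 15, 20, 30, 60], so d(60) = 12.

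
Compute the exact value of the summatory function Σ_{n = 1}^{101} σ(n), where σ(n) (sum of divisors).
Σ_{n ≤ 101} σ(n) = 8401

Compute σ(n) for each 1 ≤ n ≤ 101: σ(1) = 1, σ(2) = 3, σ(3) = 4, σ(4) = 7, σ(5) = 6, σ(6) = 12, σ(7) = 8, σ(8) = 15, σ(9) = 13, σ(10) = 18, σ(11) = 12, σ(12) = 28, σ(13) = 14, σ(14) = 24, σ(15) = 24, σ(16) = 31, σ(17) = 18, σ(18) = 39, σ(19) = 20, σ(20) = 42, σ(21) = 32, σ(22) = 36, σ(23) = 24, σ(24) = 60, σ(25) = 31, σ(26) = 42, σ(27) = 40, σ(28) = 56, σ(29) = 30, σ(30) = 72, σ(31) = 32, σ(32) = 63, σ(33) = 48, σ(34) = 54, σ(35) = 48, σ(36) = 91, σ(37) = 38, σ(38) = 60, σ(39) = 56, σ(40) = 90, σ(41) = 42, σ(42) = 96, σ(43) = 44, σ(44) = 84, σ(45) = 78, σ(46) = 72, σ(47) = 48, σ(48) = 124, σ(49) = 57, σ(50) = 93, σ(51) = 72, σ(52) = 98, σ(53) = 54, σ(54) = 120, σ(55) = 72, σ(56) = 120, σ(57) = 80, σ(58) = 90, σ(59) = 60, σ(60) = 168, σ(61) = 62, σ(62) = 96, σ(63) = 104, σ(64) = 127, σ(65) = 84, σ(66) = 144, σ(67) = 68, σ(68) = 126, σ(69) = 96, σ(70) = 144, σ(71) = 72, σ(72) = 195, σ(73) = 74, σ(74) = 114, σ(75) = 124, σ(76) = 140, σ(77) = 96, σ(78) = 168, σ(79) = 80, σ(80) = 186, σ(81) = 121, σ(82) = 126, σ(83) = 84, σ(84) = 224, σ(85) = 108, σ(86) = 132, σ(87) = 120, σ(88) = 180, σ(89) = 90, σ(90) = 234, σ(91) = 112, σ(92) = 168, σ(93) = 128, σ(94) = 144, σ(95) = 120, σ(96) = 252, σ(97) = 98, σ(98) = 171, σ(99) = 156, σ(100) = 217, σ(101) = 102. Summing all 101 values: 8401. (Average order: Σ_{n ≤ x} σ(n) ~ (π²/12) x². For x = 101, (π²/12)·101² ≈ 8389.99.)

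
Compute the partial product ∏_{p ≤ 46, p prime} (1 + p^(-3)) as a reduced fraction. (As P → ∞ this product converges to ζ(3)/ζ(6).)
∏ = 77199709041125603078439960576/65340146372601957980502060935

The primes p ≤ 46 are [2, 3, 5, 7, 11, 13, 17, 19, 23, 29, 31, 37, 41, 43]. For each, (1 + 1/p^3) = (p^3 + 1)/p^3. Multiplying these fractions over p ∈ [2, 3, 5, 7, 11, 13, 17, 19, 23, 29, 31, 37, 41, 43] gives 77199709041125603078439960576/65340146372601957980502060935. (In the limit P → ∞ this tends to ζ(3)/ζ(6).)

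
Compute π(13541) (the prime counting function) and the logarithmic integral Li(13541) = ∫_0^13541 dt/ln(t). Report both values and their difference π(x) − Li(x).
π(13541) = 1603;  Li(13541) ≈ 1624.10;  π(x) − Li(x) ≈ -21.10.

Direct count of primes ≤ 13541 gives π(13541) = 1603. Numerical evaluation of the logarithmic integral gives Li(13541) ≈ 1624.10. The difference π(x) − Li(x) ≈ -21.10 is typically negative for small/moderate x (Li(x) overestimates), though Littlewood's theorem shows this sign changes infinitely often.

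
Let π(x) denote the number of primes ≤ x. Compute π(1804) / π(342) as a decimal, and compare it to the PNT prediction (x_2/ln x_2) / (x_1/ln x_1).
π(1804)/π(342) = 279/68 ≈ 4.1029;  PNT prediction ≈ 4.1049.

π(342) = 68 and π(1804) = 279, so π(1804)/π(342) ≈ 4.1029. The PNT-predicted ratio is (1804/ln(1804)) / (342/ln(342)) ≈ 4.1049. The two agree to within a few percent, as expected.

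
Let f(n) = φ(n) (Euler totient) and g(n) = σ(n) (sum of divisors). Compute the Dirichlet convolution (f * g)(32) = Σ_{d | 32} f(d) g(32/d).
(φ * σ)(32) = 192

Divisors of 32: [1, 2, 4, 8, 16, 32]. For each d | 32:
  d = 1: φ(1) · σ(32/1) = 1 · 63 = 63
  d = 2: φ(2) · σ(32/2) = 1 · 31 = 31
  d = 4: φ(4) · σ(32/4) = 2 · 15 = 30
  d = 8: φ(8) · σ(32/8) = 4 · 7 = 28
  d = 16: φ(16) · σ(32/16) = 8 · 3 = 24
  d = 32: φ(32) · σ(32/32) = 16 · 1 = 16
Summing: (φ * σ)(32) = 63 + 31 + 30 + 28 + 24 + 16 = 192.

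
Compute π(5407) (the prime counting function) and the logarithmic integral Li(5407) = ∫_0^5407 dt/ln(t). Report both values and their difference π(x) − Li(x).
π(5407) = 713;  Li(5407) ≈ 731.85;  π(x) − Li(x) ≈ -18.85.

Direct count of primes ≤ 5407 gives π(5407) = 713. Numerical evaluation of the logarithmic integral gives Li(5407) ≈ 731.85. The difference π(x) − Li(x) ≈ -18.85 is typically negative for small/moderate x (Li(x) overestimates), though Littlewood's theorem shows this sign changes infinitely often.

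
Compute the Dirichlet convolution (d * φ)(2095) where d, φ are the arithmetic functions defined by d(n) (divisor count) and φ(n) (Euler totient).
(d * φ)(2095) = 2520

Divisors of 2095: [1, 5, 419, 2095]. For each d | 2095:
  d = 1: d(1) · φ(2095/1) = 1 · 1672 = 1672
  d = 5: d(5) · φ(2095/5) = 2 · 418 = 836
  d = 419: d(419) · φ(2095/419) = 2 · 4 = 8
  d = 2095: d(2095) · φ(2095/2095) = 4 · 1 = 4
Summing: (d * φ)(2095) = 1672 + 836 + 8 + 4 = 2520.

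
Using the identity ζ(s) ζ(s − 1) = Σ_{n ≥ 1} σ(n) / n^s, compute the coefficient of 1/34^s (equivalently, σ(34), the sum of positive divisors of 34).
σ(34) = 54

In the product (Σ m^0/m^s)(Σ k / k^s) = Σ (Σ_{d | n} d) / n^s, the coefficient of 1/n^s is σ(n) = Σ_{d | n} d. For n = 34, divisors are [1, 2, 17, 34]; summing: σ(34) = 54.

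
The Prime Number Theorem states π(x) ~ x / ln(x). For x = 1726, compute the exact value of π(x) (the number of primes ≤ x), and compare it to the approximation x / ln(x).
π(1726) = 269;  x/ln(x) ≈ 231.57;  relative error ≈ 13.92%.

Directly count primes up to 1726: π(1726) = 269. The PNT approximation gives 1726/ln(1726) ≈ 1726/7.45356 ≈ 231.57. Relative error (π(x) − x/ln(x)) / π(x) ≈ 13.92%; the approximation is known to undercount slightly (Li(x) is a better estimate).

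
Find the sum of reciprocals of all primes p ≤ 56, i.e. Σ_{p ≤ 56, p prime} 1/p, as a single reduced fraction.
Σ 1/p = 54766551458687142251/32589158477190044730

π(56) = 16, so the primes ≤ 56 are [2, 3, 5, 7, 11, 13, 17, 19, 23, 29, 31, 37, 41, 43, 47, 53]. Summing 1/p over these primes: 54766551458687142251/32589158477190044730 ≈ 1.6805. Mertens estimate ln ln(56) + 0.2615 ≈ 1.6541.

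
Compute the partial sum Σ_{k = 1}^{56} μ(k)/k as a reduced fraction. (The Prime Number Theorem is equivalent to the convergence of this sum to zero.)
Σ μ(k)/k = -17255220085293371/10863052825730014910

Values of μ(k) for 1 ≤ k ≤ 56: μ(1) = 1, μ(2) = -1, μ(3) = -1, μ(5) = -1, μ(6) = 1, μ(7) = -1, μ(10) = 1, μ(11) = -1, μ(13) = -1, μ(14) = 1, μ(15) = 1, μ(17) = -1, μ(19) = -1, μ(21) = 1, μ(22) = 1, μ(23) = -1, μ(26) = 1, μ(29) = -1, μ(30) = -1, μ(31) = -1, μ(33) = 1, μ(34) = 1, μ(35) = 1, μ(37) = -1, μ(38) = 1, μ(39) = 1, μ(41) = -1, μ(42) = -1, μ(43) = -1, μ(46) = 1, μ(47) = -1, μ(51) = 1, μ(53) = -1, μ(55) = 1, with μ = 0 on non-squarefree integers. Summing μ(k)/k for k where μ(k) ≠ 0 gives -17255220085293371/10863052825730014910 ≈ -0.0016. (PNT ⟺ this sum → 0 as n → ∞.)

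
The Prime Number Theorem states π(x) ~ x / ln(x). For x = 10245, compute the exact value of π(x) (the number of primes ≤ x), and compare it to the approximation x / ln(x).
π(10245) = 1255;  x/ln(x) ≈ 1109.42;  relative error ≈ 11.60%.

Directly count primes up to 10245: π(10245) = 1255. The PNT approximation gives 10245/ln(10245) ≈ 10245/9.23455 ≈ 1109.42. Relative error (π(x) − x/ln(x)) / π(x) ≈ 11.60%; the approximation is known to undercount slightly (Li(x) is a better estimate).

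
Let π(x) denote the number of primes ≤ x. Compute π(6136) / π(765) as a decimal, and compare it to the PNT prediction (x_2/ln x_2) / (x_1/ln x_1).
π(6136)/π(765) = 800/135 ≈ 5.9259;  PNT prediction ≈ 6.1062.

π(765) = 135 and π(6136) = 800, so π(6136)/π(765) ≈ 5.9259. The PNT-predicted ratio is (6136/ln(6136)) / (765/ln(765)) ≈ 6.1062. The two agree to within a few percent, as expected.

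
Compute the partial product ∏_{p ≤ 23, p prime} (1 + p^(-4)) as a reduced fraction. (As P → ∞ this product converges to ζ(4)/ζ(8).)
∏ = 577447917650941187656457324944/535704058713408612067696280625

The primes p ≤ 23 are [2, 3, 5, 7, 11, 13, 17, 19, 23]. For each, (1 + 1/p^4) = (p^4 + 1)/p^4. Multiplying these fractions over p ∈ [2, 3, 5, 7, 11, 13, 17, 19, 23] gives 577447917650941187656457324944/535704058713408612067696280625. (In the limit P → ∞ this tends to ζ(4)/ζ(8).)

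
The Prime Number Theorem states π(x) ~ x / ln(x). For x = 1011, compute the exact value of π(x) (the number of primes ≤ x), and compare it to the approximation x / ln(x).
π(1011) = 169;  x/ln(x) ≈ 146.13;  relative error ≈ 13.54%.

Directly count primes up to 1011: π(1011) = 169. The PNT approximation gives 1011/ln(1011) ≈ 1011/6.91870 ≈ 146.13. Relative error (π(x) − x/ln(x)) / π(x) ≈ 13.54%; the approximation is known to undercount slightly (Li(x) is a better estimate).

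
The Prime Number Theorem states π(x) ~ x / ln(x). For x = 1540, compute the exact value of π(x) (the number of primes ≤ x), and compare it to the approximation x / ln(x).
π(1540) = 242;  x/ln(x) ≈ 209.82;  relative error ≈ 13.30%.

Directly count primes up to 1540: π(1540) = 242. The PNT approximation gives 1540/ln(1540) ≈ 1540/7.33954 ≈ 209.82. Relative error (π(x) − x/ln(x)) / π(x) ≈ 13.30%; the approximation is known to undercount slightly (Li(x) is a better estimate).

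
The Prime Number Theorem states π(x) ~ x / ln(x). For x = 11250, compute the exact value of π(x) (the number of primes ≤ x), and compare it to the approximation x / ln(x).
π(11250) = 1359;  x/ln(x) ≈ 1206.03;  relative error ≈ 11.26%.

Directly count primes up to 11250: π(11250) = 1359. The PNT approximation gives 11250/ln(11250) ≈ 11250/9.32812 ≈ 1206.03. Relative error (π(x) − x/ln(x)) / π(x) ≈ 11.26%; the approximation is known to undercount slightly (Li(x) is a better estimate).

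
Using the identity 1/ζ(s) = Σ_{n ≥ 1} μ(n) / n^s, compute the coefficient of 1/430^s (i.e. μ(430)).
μ(430) = -1

Factor n = 430 = 2 · 5 · 43. μ(n) = 0 if any exponent ≥ 2 (not squarefree); otherwise μ(n) = (−1)^{ω(n)} where ω(n) is the number of distinct prime factors. Applying: μ(430) = -1.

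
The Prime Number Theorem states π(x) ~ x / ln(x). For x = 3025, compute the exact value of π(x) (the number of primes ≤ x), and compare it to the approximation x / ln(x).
π(3025) = 434;  x/ln(x) ≈ 377.43;  relative error ≈ 13.03%.

Directly count primes up to 3025: π(3025) = 434. The PNT approximation gives 3025/ln(3025) ≈ 3025/8.01467 ≈ 377.43. Relative error (π(x) − x/ln(x)) / π(x) ≈ 13.03%; the approximation is known to undercount slightly (Li(x) is a better estimate).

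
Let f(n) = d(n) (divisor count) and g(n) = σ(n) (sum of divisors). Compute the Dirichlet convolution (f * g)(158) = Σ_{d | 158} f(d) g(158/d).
(d * σ)(158) = 410

Divisors of 158: [1, 2, 79, 158]. For each d | 158:
  d = 1: d(1) · σ(158/1) = 1 · 240 = 240
  d = 2: d(2) · σ(158/2) = 2 · 80 = 160
  d = 79: d(79) · σ(158/79) = 2 · 3 = 6
  d = 158: d(158) · σ(158/158) = 4 · 1 = 4
Summing: (d * σ)(158) = 240 + 160 + 6 + 4 = 410.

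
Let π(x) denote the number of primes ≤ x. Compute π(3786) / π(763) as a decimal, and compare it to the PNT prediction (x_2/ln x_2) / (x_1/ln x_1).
π(3786)/π(763) = 526/135 ≈ 3.8963;  PNT prediction ≈ 3.9973.

π(763) = 135 and π(3786) = 526, so π(3786)/π(763) ≈ 3.8963. The PNT-predicted ratio is (3786/ln(3786)) / (763/ln(763)) ≈ 3.9973. The two agree to within a few percent, as expected.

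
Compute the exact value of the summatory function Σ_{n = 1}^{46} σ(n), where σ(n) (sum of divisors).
Σ_{n ≤ 46} σ(n) = 1758

Compute σ(n) for each 1 ≤ n ≤ 46: σ(1) = 1, σ(2) = 3, σ(3) = 4, σ(4) = 7, σ(5) = 6, σ(6) = 12, σ(7) = 8, σ(8) = 15, σ(9) = 13, σ(10) = 18, σ(11) = 12, σ(12) = 28, σ(13) = 14, σ(14) = 24, σ(15) = 24, σ(16) = 31, σ(17) = 18, σ(18) = 39, σ(19) = 20, σ(20) = 42, σ(21) = 32, σ(22) = 36, σ(23) = 24, σ(24) = 60, σ(25) = 31, σ(26) = 42, σ(27) = 40, σ(28) = 56, σ(29) = 30, σ(30) = 72, σ(31) = 32, σ(32) = 63, σ(33) = 48, σ(34) = 54, σ(35) = 48, σ(36) = 91, σ(37) = 38, σ(38) = 60, σ(39) = 56, σ(40) = 90, σ(41) = 42, σ(42) = 96, σ(43) = 44, σ(44) = 84, σ(45) = 78, σ(46) = 72. Summing all 46 values: 1758. (Average order: Σ_{n ≤ x} σ(n) ~ (π²/12) x². For x = 46, (π²/12)·46² ≈ 1740.34.)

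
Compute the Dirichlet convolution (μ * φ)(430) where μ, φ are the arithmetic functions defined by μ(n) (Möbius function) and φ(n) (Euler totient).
(μ * φ)(430) = 0

Divisors of 430: [1, 2, 5, 10, 43, 86, 215, 430]. For each d | 430:
  d = 1: μ(1) · φ(430/1) = 1 · 168 = 168
  d = 2: μ(2) · φ(430/2) = -1 · 168 = -168
  d = 5: μ(5) · φ(430/5) = -1 · 42 = -42
  d = 10: μ(10) · φ(430/10) = 1 · 42 = 42
  d = 43: μ(43) · φ(430/43) = -1 · 4 = -4
  d = 86: μ(86) · φ(430/86) = 1 · 4 = 4
  d = 215: μ(215) · φ(430/215) = 1 · 1 = 1
  d = 430: μ(430) · φ(430/430) = -1 · 1 = -1
Summing: (μ * φ)(430) = 168 + -168 + -42 + 42 + -4 + 4 + 1 + -1 = 0.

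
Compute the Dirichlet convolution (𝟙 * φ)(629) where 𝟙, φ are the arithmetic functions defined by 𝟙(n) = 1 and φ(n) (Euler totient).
(𝟙 * φ)(629) = 629

Divisors of 629: [1, 17, 37, 629]. For each d | 629:
  d = 1: 𝟙(1) · φ(629/1) = 1 · 576 = 576
  d = 17: 𝟙(17) · φ(629/17) = 1 · 36 = 36
  d = 37: 𝟙(37) · φ(629/37) = 1 · 16 = 16
  d = 629: 𝟙(629) · φ(629/629) = 1 · 1 = 1
Summing: (𝟙 * φ)(629) = 576 + 36 + 16 + 1 = 629.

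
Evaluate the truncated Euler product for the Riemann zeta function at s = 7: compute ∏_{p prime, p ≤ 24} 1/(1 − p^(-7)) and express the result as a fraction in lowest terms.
∏ = 48232764637425582400715871008195503014129789903328125/47833390398549347808770198286798982719063238904795968

The primes p ≤ 24 are [2, 3, 5, 7, 11, 13, 17, 19, 23]. For each prime, (1 − 1/p^7)^(-1) = p^7 / (p^7 − 1). The product is (1 − 1/2^7)^(-1), (1 − 1/3^7)^(-1), (1 − 1/5^7)^(-1), (1 − 1/7^7)^(-1), (1 − 1/11^7)^(-1), (1 − 1/13^7)^(-1), (1 − 1/17^7)^(-1), (1 − 1/19^7)^(-1), (1 − 1/23^7)^(-1) = ∏ p^7 / (p^7 − 1) = 48232764637425582400715871008195503014129789903328125/47833390398549347808770198286798982719063238904795968.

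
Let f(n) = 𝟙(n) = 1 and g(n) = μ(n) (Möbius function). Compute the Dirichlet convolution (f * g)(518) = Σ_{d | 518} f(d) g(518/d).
(𝟙 * μ)(518) = 0

Divisors of 518: [1, 2, 7, 14, 37, 74, 259, 518]. For each d | 518:
  d = 1: 𝟙(1) · μ(518/1) = 1 · -1 = -1
  d = 2: 𝟙(2) · μ(518/2) = 1 · 1 = 1
  d = 7: 𝟙(7) · μ(518/7) = 1 · 1 = 1
  d = 14: 𝟙(14) · μ(518/14) = 1 · -1 = -1
  d = 37: 𝟙(37) · μ(518/37) = 1 · 1 = 1
  d = 74: 𝟙(74) · μ(518/74) = 1 · -1 = -1
  d = 259: 𝟙(259) · μ(518/259) = 1 · -1 = -1
  d = 518: 𝟙(518) · μ(518/518) = 1 · 1 = 1
Summing: (𝟙 * μ)(518) = -1 + 1 + 1 + -1 + 1 + -1 + -1 + 1 = 0.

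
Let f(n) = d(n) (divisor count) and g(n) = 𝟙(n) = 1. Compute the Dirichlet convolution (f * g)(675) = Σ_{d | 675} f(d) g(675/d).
(d * 𝟙)(675) = 60

Divisors of 675: [1, 3, 5, 9, 15, 25, 27, 45, 75, 135, 225, 675]. For each d | 675:
  d = 1: d(1) · 𝟙(675/1) = 1 · 1 = 1
  d = 3: d(3) · 𝟙(675/3) = 2 · 1 = 2
  d = 5: d(5) · 𝟙(675/5) = 2 · 1 = 2
  d = 9: d(9) · 𝟙(675/9) = 3 · 1 = 3
  d = 15: d(15) · 𝟙(675/15) = 4 · 1 = 4
  d = 25: d(25) · 𝟙(675/25) = 3 · 1 = 3
  d = 27: d(27) · 𝟙(675/27) = 4 · 1 = 4
  d = 45: d(45) · 𝟙(675/45) = 6 · 1 = 6
  d = 75: d(75) · 𝟙(675/75) = 6 · 1 = 6
  d = 135: d(135) · 𝟙(675/135) = 8 · 1 = 8
  d = 225: d(225) · 𝟙(675/225) = 9 · 1 = 9
  d = 675: d(675) · 𝟙(675/675) = 12 · 1 = 12
Summing: (d * 𝟙)(675) = 1 + 2 + 2 + 3 + 4 + 3 + 4 + 6 + 6 + 8 + 9 + 12 = 60.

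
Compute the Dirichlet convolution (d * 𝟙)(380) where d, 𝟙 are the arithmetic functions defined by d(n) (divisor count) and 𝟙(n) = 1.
(d * 𝟙)(380) = 54

Divisors of 380: [1, 2, 4, 5, 10, 19, 20, 38, 76, 95, 190, 380]. For each d | 380:
  d = 1: d(1) · 𝟙(380/1) = 1 · 1 = 1
  d = 2: d(2) · 𝟙(380/2) = 2 · 1 = 2
  d = 4: d(4) · 𝟙(380/4) = 3 · 1 = 3
  d = 5: d(5) · 𝟙(380/5) = 2 · 1 = 2
  d = 10: d(10) · 𝟙(380/10) = 4 · 1 = 4
  d = 19: d(19) · 𝟙(380/19) = 2 · 1 = 2
  d = 20: d(20) · 𝟙(380/20) = 6 · 1 = 6
  d = 38: d(38) · 𝟙(380/38) = 4 · 1 = 4
  d = 76: d(76) · 𝟙(380/76) = 6 · 1 = 6
  d = 95: d(95) · 𝟙(380/95) = 4 · 1 = 4
  d = 190: d(190) · 𝟙(380/190) = 8 · 1 = 8
  d = 380: d(380) · 𝟙(380/380) = 12 · 1 = 12
Summing: (d * 𝟙)(380) = 1 + 2 + 3 + 2 + 4 + 2 + 6 + 4 + 6 + 4 + 8 + 12 = 54.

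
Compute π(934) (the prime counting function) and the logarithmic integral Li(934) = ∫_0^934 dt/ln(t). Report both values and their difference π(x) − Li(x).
π(934) = 158;  Li(934) ≈ 168.01;  π(x) − Li(x) ≈ -10.01.

Direct count of primes ≤ 934 gives π(934) = 158. Numerical evaluation of the logarithmic integral gives Li(934) ≈ 168.01. The difference π(x) − Li(x) ≈ -10.01 is typically negative for small/moderate x (Li(x) overestimates), though Littlewood's theorem shows this sign changes infinitely often.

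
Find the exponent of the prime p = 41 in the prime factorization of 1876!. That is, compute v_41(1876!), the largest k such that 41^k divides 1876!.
v_41(1876!) = 46

Legendre's formula: v_p(n!) = Σ_{k ≥ 1} ⌊n / p^k⌋. For p = 41, n = 1876, the terms are:
  ⌊1876/41^1⌋ = ⌊1876/41⌋ = 45
  ⌊1876/41^2⌋ = ⌊1876/1681⌋ = 1
(the next term ⌊1876/41^3⌋ = 0, terminating the sum). Summing: v_41(1876!) = 45 + 1 = 46.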